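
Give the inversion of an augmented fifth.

The rule of nine gives the new number: 9 − 5 = 4, so a fifth becomes a fourth.
And augmented becomes diminished under inversion, so we get a diminished fourth.

d4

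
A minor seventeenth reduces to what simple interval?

Take out 2 octaves (14 from the number): 17 − 14 = 3.
Quality carries through unchanged, so the simple form is a minor third.

minor third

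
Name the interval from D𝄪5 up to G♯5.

diminished fourth

D to G spans four letter names (D-E-F-G), so the interval is some kind of fourth.
D##5 to G#5 spans 4 semitones — one semitone narrower than the perfect fourth (5) — giving a diminished fourth.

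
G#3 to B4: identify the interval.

minor tenth

G to B spans three letter names (G-A-B), plus an octave: a tenth.
At 15 semitones, G#3→B4 falls one short of a major tenth: minor.
(Equivalently, a compound minor third: a minor third plus an octave.)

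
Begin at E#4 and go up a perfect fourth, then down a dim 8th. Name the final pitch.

E#4 up a perfect fourth → A#4 (5 semitones).
A#4 down a diminished octave → A##3 (11 semitones).

A##3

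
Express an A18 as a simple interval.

Each octave removed subtracts seven from the number: 18 − 14 = 4.
So an augmented eighteenth is 2 octaves plus an augmented fourth. The quality is unchanged.

A4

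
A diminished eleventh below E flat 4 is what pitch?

Counting four letter names plus an octave down from E lands on B.
Moving 16 semitones down from Eb4 (the size of a diminished eleventh) reaches B2.

B 2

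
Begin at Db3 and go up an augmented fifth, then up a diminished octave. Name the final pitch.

Db3 up an augmented fifth → A3 (8 semitones).
A3 up a diminished octave → Ab4 (11 semitones).

Ab4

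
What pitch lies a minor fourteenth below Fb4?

Seven letters down from F (plus an octave) reaches G.
A minor fourteenth spans 22 semitones, so from Fb4 the target pitch is Gb2.

Gb2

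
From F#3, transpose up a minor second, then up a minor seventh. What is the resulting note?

F#3 up a minor second → G3 (1 semitone).
G3 up a minor seventh → F4 (10 semitones).

F4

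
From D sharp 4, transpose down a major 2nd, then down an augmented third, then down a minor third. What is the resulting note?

F 3

A major second down from D#4 is C#4.
Down an augmented third from C#4: Ab3 (5 semitones down).
Ab3 down a minor third → F3 (3 semitones).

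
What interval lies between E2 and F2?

E to F spans two letter names (E-F), so the interval is some kind of second.
At 1 semitone, E2→F2 falls one short of a major second: minor.

minor 2nd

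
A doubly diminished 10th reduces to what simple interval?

doubly diminished third

Subtracting seven from the interval number removes an octave: 10 − 7 = 3.
So a doubly diminished tenth is an octave plus a doubly diminished third. The quality is unchanged.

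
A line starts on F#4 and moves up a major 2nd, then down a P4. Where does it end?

F#4 up a major second → G#4 (2 semitones).
Down a perfect fourth from G#4: D#4 (5 semitones down).

D#4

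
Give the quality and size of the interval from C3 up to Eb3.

C to E spans three letter names (C-D-E): a third.
At 3 semitones, C3→Eb3 falls one short of a major third: minor.

minor third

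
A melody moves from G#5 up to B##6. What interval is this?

A10

G to B spans three letter names (G-A-B), plus an octave, so the interval is some kind of tenth.
The major tenth is 16 semitones; here we have 17, one semitone wider: augmented.
(Equivalently, a compound augmented third: an augmented third plus an octave.)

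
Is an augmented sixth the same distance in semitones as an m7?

Both span 10 semitones: an augmented sixth and a minor seventh are the same chromatic distance.

Yes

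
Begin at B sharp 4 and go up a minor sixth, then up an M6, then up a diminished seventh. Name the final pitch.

Up a minor sixth from B#4: G#5 (8 semitones up).
A major sixth up from G#5 is E#6.
A diminished seventh up from E#6 is D7.

D 7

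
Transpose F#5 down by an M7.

Seven letter names down from F: G.
Moving 11 semitones down from F#5 (the size of a major seventh) reaches G4.

G4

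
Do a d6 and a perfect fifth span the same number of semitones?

A diminished sixth spans 7 semitones, and a perfect fifth also spans 7 semitones — they're enharmonic.

Yes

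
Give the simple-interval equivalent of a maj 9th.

Take out an octave (7 from the number): 9 − 7 = 2.
So a major ninth is an octave plus a major second. The quality is unchanged.

major 2nd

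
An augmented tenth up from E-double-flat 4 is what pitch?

G 5

The tenth's letter: E up three letter names plus an octave → G.
An augmented tenth is 17 semitones; 17 semitones up from Ebb4 gives G5.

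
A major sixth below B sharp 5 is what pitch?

D sharp 5

Six letter names down from B: D.
Moving 9 semitones down from B#5 (the size of a major sixth) reaches D#5.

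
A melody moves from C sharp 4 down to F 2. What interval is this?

Descending from C#4 to F2 is the same interval as ascending F2 to C#4.
F to C spans five letter names (F-G-A-B-C), plus an octave, so the interval is some kind of twelfth.
The perfect twelfth is 19 semitones; here we have 20, one semitone wider: augmented.
(Equivalently, a compound augmented fifth: an augmented fifth plus an octave.)

A12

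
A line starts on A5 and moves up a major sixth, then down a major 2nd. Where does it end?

E6

A major sixth up from A5 is F#6.
Down a major second from F#6: E6 (2 semitones down).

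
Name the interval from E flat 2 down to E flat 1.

Descending from Eb2 to Eb1 is the same interval as ascending Eb1 to Eb2.
E to E is the same letter name, plus an octave — that makes it an octave of some quality.
The perfect octave spans 12 semitones, and Eb1 to Eb2 is exactly 12 semitones — so this is a perfect octave.

perfect octave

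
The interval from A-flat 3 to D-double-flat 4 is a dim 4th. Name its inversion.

augmented fifth

Interval numbers invert to sum to nine: 4 + 5 = 9, so a fourth inverts to a fifth.
The quality also flips — diminished becomes augmented — giving an augmented fifth.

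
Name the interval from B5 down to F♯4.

perfect eleventh

Descending from B5 to F#4 is the same interval as ascending F#4 to B5.
F to B spans four letter names (F-G-A-B), plus an octave — that makes it an eleventh of some quality.
The perfect eleventh spans 17 semitones, and F#4 to B5 is exactly 17 semitones — so this is a perfect eleventh.
(Equivalently, a compound perfect fourth: a perfect fourth plus an octave.)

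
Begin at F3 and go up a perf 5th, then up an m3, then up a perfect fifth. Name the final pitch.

Up a perfect fifth from F3: C4 (7 semitones up).
Up a minor third from C4: Eb4 (3 semitones up).
A perfect fifth up from Eb4 is Bb4.

Bb4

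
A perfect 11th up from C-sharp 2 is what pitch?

F-sharp 3

Four letters up from C (plus an octave) reaches F.
Moving 17 semitones up from C#2 (the size of a perfect eleventh) reaches F#3.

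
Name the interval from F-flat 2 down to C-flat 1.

Descending from Fb2 to Cb1 is the same interval as ascending Cb1 to Fb2.
C to F spans four letter names (C-D-E-F), plus an octave, so the interval is some kind of eleventh.
Cb1 to Fb2 is 17 semitones, matching the perfect eleventh exactly, so the quality is perfect.
(Equivalently, a compound perfect fourth: a perfect fourth plus an octave.)

P11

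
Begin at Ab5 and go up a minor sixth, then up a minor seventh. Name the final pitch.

Up a minor sixth from Ab5: Fb6 (8 semitones up).
A minor seventh up from Fb6 is Ebb7.

Ebb7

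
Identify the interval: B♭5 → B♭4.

Descending from Bb5 to Bb4 is the same interval as ascending Bb4 to Bb5.
B to B is the same letter name, plus an octave, so the interval is some kind of octave.
Counting semitones, Bb4→Bb5 is 12, which is the perfect octave.

perfect octave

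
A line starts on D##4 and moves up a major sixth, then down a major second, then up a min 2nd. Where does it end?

B#4

A major sixth up from D##4 is B##4.
Down a major second from B##4: A##4 (2 semitones down).
A minor second up from A##4 is B#4.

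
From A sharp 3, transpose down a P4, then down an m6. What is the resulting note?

A#3 down a perfect fourth → E#3 (5 semitones).
A minor sixth down from E#3 is G##2.

G double-sharp 2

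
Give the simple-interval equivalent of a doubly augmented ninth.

doubly augmented 2nd

Subtracting seven from the interval number removes an octave: 9 − 7 = 2.
So a doubly augmented ninth is an octave plus a doubly augmented second. The quality is unchanged.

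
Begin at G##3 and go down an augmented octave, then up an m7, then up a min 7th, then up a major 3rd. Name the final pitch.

G#4

Down an augmented octave from G##3: G#2 (13 semitones down).
Up a minor seventh from G#2: F#3 (10 semitones up).
A minor seventh up from F#3 is E4.
Up a major third from E4: G#4 (4 semitones up).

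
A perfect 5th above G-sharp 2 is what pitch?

Five letter names up from G: D.
Moving 7 semitones up from G#2 (the size of a perfect fifth) reaches D#3.

D-sharp 3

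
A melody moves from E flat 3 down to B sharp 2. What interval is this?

Descending from Eb3 to B#2 is the same interval as ascending B#2 to Eb3.
B to E spans four letter names (B-C-D-E): a fourth.
B#2 to Eb3 spans 3 semitones — two semitones narrower than the perfect fourth (5) — giving a doubly diminished fourth.

doubly diminished 4th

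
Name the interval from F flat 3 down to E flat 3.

Descending from Fb3 to Eb3 is the same interval as ascending Eb3 to Fb3.
E to F spans two letter names (E-F): a second.
Eb3 to Fb3 is 1 semitone, a half step short of the major second (2), so this is minor.

minor second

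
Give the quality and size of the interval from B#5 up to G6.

B to G spans six letter names (B-C-D-E-F-G), so the interval is some kind of sixth.
A major sixth would be 9 semitones; B#5 to G6 is 7, two semitones narrower, so the interval is diminished.

d6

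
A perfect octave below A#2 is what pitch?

A#1

An octave keeps the letter name A, an octave down from A.
Moving 12 semitones down from A#2 (the size of a perfect octave) reaches A#1.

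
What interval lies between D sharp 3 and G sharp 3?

perfect fourth

D to G spans four letter names (D-E-F-G) — that makes it a fourth of some quality.
D#3 to G#3 is 5 semitones, matching the perfect fourth exactly, so the quality is perfect.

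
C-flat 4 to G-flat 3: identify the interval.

Descending from Cb4 to Gb3 is the same interval as ascending Gb3 to Cb4.
G to C spans four letter names (G-A-B-C), so the interval is some kind of fourth.
Counting semitones, Gb3→Cb4 is 5, which is the perfect fourth.

perfect 4th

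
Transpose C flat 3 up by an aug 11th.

The eleventh's letter: C up four letter names plus an octave → F.
An augmented eleventh spans 18 semitones, so from Cb3 the target pitch is F4.

F 4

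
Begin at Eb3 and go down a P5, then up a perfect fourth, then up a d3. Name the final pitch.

A perfect fifth down from Eb3 is Ab2.
Ab2 up a perfect fourth → Db3 (5 semitones).
A diminished third up from Db3 is Fbb3.

Fbb3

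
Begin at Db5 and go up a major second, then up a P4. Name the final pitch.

Db5 up a major second → Eb5 (2 semitones).
Eb5 up a perfect fourth → Ab5 (5 semitones).

Ab5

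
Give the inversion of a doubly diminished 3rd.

AA6

Inverted interval numbers add to nine, so a third pairs with a sixth (3 + 6 = 9).
The quality also flips — doubly diminished becomes doubly augmented — giving a doubly augmented sixth.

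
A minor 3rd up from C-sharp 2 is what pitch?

E 2

The third takes the letter from C up to E.
Moving 3 semitones up from C#2 (the size of a minor third) reaches E2.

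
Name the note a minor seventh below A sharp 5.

Seven letter names down from A: B.
A minor seventh spans 10 semitones, so from A#5 the target pitch is B#4.

B sharp 4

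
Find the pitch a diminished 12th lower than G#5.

Five letters down from G (plus an octave) reaches C.
A diminished twelfth is 18 semitones; 18 semitones down from G#5 gives C##4.

C##4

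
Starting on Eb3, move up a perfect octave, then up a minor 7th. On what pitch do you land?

Db5

A perfect octave up from Eb3 is Eb4.
A minor seventh up from Eb4 is Db5.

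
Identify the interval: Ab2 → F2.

Descending from Ab2 to F2 is the same interval as ascending F2 to Ab2.
F to A spans three letter names (F-G-A) — that makes it a third of some quality.
F2 to Ab2 is 3 semitones, a half step short of the major third (4), so this is minor.

minor 3rd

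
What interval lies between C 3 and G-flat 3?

diminished 5th

C to G spans five letter names (C-D-E-F-G) — that makes it a fifth of some quality.
The perfect fifth is 7 semitones; here we have 6, one semitone narrower: diminished.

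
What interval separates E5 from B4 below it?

perfect 4th

Descending from E5 to B4 is the same interval as ascending B4 to E5.
B to E spans four letter names (B-C-D-E) — that makes it a fourth of some quality.
The perfect fourth spans 5 semitones, and B4 to E5 is exactly 5 semitones — so this is a perfect fourth.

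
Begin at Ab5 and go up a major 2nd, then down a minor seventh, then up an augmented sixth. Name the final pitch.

Up a major second from Ab5: Bb5 (2 semitones up).
Down a minor seventh from Bb5: C5 (10 semitones down).
An augmented sixth up from C5 is A#5.

A#5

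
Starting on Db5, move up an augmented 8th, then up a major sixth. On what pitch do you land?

Db5 up an augmented octave → D6 (13 semitones).
D6 up a major sixth → B6 (9 semitones).

B6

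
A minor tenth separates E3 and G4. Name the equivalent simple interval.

minor third

Subtracting seven from the interval number removes an octave: 10 − 7 = 3.
Quality carries through unchanged, so the simple form is a minor third.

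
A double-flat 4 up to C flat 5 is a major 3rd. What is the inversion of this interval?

The rule of nine gives the new number: 9 − 3 = 6, so a third becomes a sixth.
The quality also flips — major becomes minor — giving a minor sixth.

minor 6th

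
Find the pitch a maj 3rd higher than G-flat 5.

B-flat 5

Counting three letter names up from G lands on B.
A major third is 4 semitones; 4 semitones up from Gb5 gives Bb5.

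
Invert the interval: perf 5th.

Interval numbers invert to sum to nine: 5 + 4 = 9, so a fifth inverts to a fourth.
The quality also flips — perfect stays perfect — giving a perfect fourth.

perfect 4th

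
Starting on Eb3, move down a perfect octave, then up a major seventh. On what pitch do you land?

Down a perfect octave from Eb3: Eb2 (12 semitones down).
Up a major seventh from Eb2: D3 (11 semitones up).

D3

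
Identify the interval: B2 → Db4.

B to D spans three letter names (B-C-D), plus an octave: a tenth.
A major tenth would be 16 semitones; B2 to Db4 is 14, two semitones narrower, so the interval is diminished.
(Equivalently, a compound diminished third: a diminished third plus an octave.)

diminished 10th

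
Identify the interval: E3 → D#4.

major 7th

E to D spans seven letter names (E-F-G-A-B-C-D), so the interval is some kind of seventh.
Counting semitones, E3→D#4 is 11, which is the major seventh.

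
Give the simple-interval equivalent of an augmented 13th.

Take out an octave (7 from the number): 13 − 7 = 6.
So an augmented thirteenth is an octave plus an augmented sixth. The quality is unchanged.

A6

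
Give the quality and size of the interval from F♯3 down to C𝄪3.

Descending from F#3 to C##3 is the same interval as ascending C##3 to F#3.
C to F spans four letter names (C-D-E-F), so the interval is some kind of fourth.
A perfect fourth would be 5 semitones; C##3 to F#3 is 4, one semitone narrower, so the interval is diminished.

diminished fourth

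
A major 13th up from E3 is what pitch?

C#5

Counting six letter names plus an octave up from E lands on C.
Moving 21 semitones up from E3 (the size of a major thirteenth) reaches C#5.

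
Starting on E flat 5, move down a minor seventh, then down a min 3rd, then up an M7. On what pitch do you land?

A minor seventh down from Eb5 is F4.
Down a minor third from F4: D4 (3 semitones down).
A major seventh up from D4 is C#5.

C sharp 5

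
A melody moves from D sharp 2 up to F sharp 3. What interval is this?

minor tenth

D to F spans three letter names (D-E-F), plus an octave, so the interval is some kind of tenth.
At 15 semitones, D#2→F#3 falls one short of a major tenth: minor.
(Equivalently, a compound minor third: a minor third plus an octave.)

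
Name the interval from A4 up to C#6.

major tenth

A to C spans three letter names (A-B-C), plus an octave — that makes it a tenth of some quality.
Counting semitones, A4→C#6 is 16, which is the major tenth.
(Equivalently, a compound major third: a major third plus an octave.)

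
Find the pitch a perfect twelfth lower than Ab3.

Db2

The twelfth's letter: A down five letter names plus an octave → D.
A perfect twelfth is 19 semitones; 19 semitones down from Ab3 gives Db2.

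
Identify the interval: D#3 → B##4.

augmented thirteenth

D to B spans six letter names (D-E-F-G-A-B), plus an octave: a thirteenth.
D#3 to B##4 spans 22 semitones — one semitone wider than the major thirteenth (21) — giving an augmented thirteenth.
(Equivalently, a compound augmented sixth: an augmented sixth plus an octave.)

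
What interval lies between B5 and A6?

B to A spans seven letter names (B-C-D-E-F-G-A): a seventh.
B5 to A6 is 10 semitones, a half step short of the major seventh (11), so this is minor.

minor 7th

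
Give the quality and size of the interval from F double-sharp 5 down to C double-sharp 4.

perfect eleventh

Descending from F##5 to C##4 is the same interval as ascending C##4 to F##5.
C to F spans four letter names (C-D-E-F), plus an octave: an eleventh.
Counting semitones, C##4→F##5 is 17, which is the perfect eleventh.
(Equivalently, a compound perfect fourth: a perfect fourth plus an octave.)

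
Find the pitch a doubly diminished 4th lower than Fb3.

Counting four letter names down from F lands on C.
A doubly diminished fourth spans 3 semitones, so from Fb3 the target pitch is C#3.

C#3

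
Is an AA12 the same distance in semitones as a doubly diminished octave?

No

A doubly augmented twelfth spans 21 semitones; a doubly diminished octave spans 10 semitones. They differ by 11.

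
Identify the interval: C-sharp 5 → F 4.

Descending from C#5 to F4 is the same interval as ascending F4 to C#5.
F to C spans five letter names (F-G-A-B-C), so the interval is some kind of fifth.
F4 to C#5 spans 8 semitones — one semitone wider than the perfect fifth (7) — giving an augmented fifth.

augmented 5th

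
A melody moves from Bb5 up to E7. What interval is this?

B to E spans four letter names (B-C-D-E), plus an octave — that makes it an eleventh of some quality.
The perfect eleventh is 17 semitones; here we have 18, one semitone wider: augmented.
(Equivalently, a compound augmented fourth: an augmented fourth plus an octave.)

augmented 11th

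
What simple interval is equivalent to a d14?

diminished seventh

Subtracting seven from the interval number removes an octave: 14 − 7 = 7.
That makes a diminished fourteenth a compound diminished seventh — an octave plus a diminished seventh.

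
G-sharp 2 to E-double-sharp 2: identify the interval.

Descending from G#2 to E##2 is the same interval as ascending E##2 to G#2.
E to G spans three letter names (E-F-G): a third.
E##2 to G#2 spans 2 semitones — two semitones narrower than the major third (4) — giving a diminished third.

diminished third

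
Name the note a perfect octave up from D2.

D3

For an octave the letter name doesn't change: still D, an octave up.
A perfect octave is 12 semitones; 12 semitones up from D2 gives D3.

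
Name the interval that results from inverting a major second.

Interval numbers invert to sum to nine: 2 + 7 = 9, so a second inverts to a seventh.
Quality inverts too: major becomes minor. That makes the inversion a minor seventh.

minor seventh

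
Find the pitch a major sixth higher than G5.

Six letter names up from G: E.
A major sixth spans 9 semitones, so from G5 the target pitch is E6.

E6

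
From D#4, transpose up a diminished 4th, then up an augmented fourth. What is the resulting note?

C#5

D#4 up a diminished fourth → G4 (4 semitones).
An augmented fourth up from G4 is C#5.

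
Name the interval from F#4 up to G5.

F to G spans two letter names (F-G), plus an octave, so the interval is some kind of ninth.
At 13 semitones, F#4→G5 falls one short of a major ninth: minor.
(Equivalently, a compound minor second: a minor second plus an octave.)

m9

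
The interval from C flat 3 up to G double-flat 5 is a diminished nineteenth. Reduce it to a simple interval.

diminished 5th

Each octave removed subtracts seven from the number: 19 − 14 = 5.
That makes a diminished nineteenth a compound diminished fifth — 2 octaves plus a diminished fifth.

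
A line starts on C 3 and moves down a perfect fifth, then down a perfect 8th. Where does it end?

A perfect fifth down from C3 is F2.
F2 down a perfect octave → F1 (12 semitones).

F 1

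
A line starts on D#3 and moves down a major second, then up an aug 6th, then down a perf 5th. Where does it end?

D##3

D#3 down a major second → C#3 (2 semitones).
Up an augmented sixth from C#3: A##3 (10 semitones up).
Down a perfect fifth from A##3: D##3 (7 semitones down).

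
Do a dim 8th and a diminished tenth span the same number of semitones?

A diminished octave spans 11 semitones; a diminished tenth spans 14 semitones. They differ by 3.

No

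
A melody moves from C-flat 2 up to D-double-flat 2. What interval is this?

C to D spans two letter names (C-D), so the interval is some kind of second.
At 1 semitone, Cb2→Dbb2 falls one short of a major second: minor.

minor 2nd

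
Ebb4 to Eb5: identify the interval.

A8

E to E is the same letter name, plus an octave: an octave.
Ebb4 to Eb5 spans 13 semitones — one semitone wider than the perfect octave (12) — giving an augmented octave.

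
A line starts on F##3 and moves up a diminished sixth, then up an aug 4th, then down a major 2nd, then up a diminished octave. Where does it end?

F5

F##3 up a diminished sixth → D4 (7 semitones).
An augmented fourth up from D4 is G#4.
A major second down from G#4 is F#4.
F#4 up a diminished octave → F5 (11 semitones).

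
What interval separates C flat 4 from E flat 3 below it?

Descending from Cb4 to Eb3 is the same interval as ascending Eb3 to Cb4.
E to C spans six letter names (E-F-G-A-B-C), so the interval is some kind of sixth.
Eb3 to Cb4 is 8 semitones, a half step short of the major sixth (9), so this is minor.

m6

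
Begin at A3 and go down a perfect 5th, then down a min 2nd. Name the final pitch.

C#3

A perfect fifth down from A3 is D3.
Down a minor second from D3: C#3 (1 semitone down).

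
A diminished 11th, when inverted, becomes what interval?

First reduce the compound diminished eleventh to its simple form, a diminished fourth.
The rule of nine gives the new number: 9 − 4 = 5, so a fourth becomes a fifth.
Quality inverts too: diminished becomes augmented. That makes the inversion an augmented fifth.

augmented 5th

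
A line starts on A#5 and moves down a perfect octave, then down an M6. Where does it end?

Down a perfect octave from A#5: A#4 (12 semitones down).
A major sixth down from A#4 is C#4.

C#4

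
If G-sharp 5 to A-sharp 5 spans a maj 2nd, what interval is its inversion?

minor 7th

The rule of nine gives the new number: 9 − 2 = 7, so a second becomes a seventh.
The quality also flips — major becomes minor — giving a minor seventh.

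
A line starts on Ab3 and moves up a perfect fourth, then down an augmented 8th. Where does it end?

Ab3 up a perfect fourth → Db4 (5 semitones).
Db4 down an augmented octave → Dbb3 (13 semitones).

Dbb3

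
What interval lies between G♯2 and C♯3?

G to C spans four letter names (G-A-B-C), so the interval is some kind of fourth.
G#2 to C#3 is 5 semitones, matching the perfect fourth exactly, so the quality is perfect.

perfect fourth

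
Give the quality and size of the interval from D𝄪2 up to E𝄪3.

D to E spans two letter names (D-E), plus an octave — that makes it a ninth of some quality.
The major ninth spans 14 semitones, and D##2 to E##3 is exactly 14 semitones — so this is a major ninth.
(Equivalently, a compound major second: a major second plus an octave.)

major ninth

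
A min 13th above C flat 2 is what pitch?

Counting six letter names plus an octave up from C lands on A.
A minor thirteenth is 20 semitones; 20 semitones up from Cb2 gives Abb3.

A double-flat 3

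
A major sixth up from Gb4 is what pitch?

Six letter names up from G: E.
A major sixth is 9 semitones; 9 semitones up from Gb4 gives Eb5.

Eb5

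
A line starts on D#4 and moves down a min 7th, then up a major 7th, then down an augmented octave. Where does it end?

D#3

D#4 down a minor seventh → E#3 (10 semitones).
Up a major seventh from E#3: D##4 (11 semitones up).
An augmented octave down from D##4 is D#3.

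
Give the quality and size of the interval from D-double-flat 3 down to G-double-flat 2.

Descending from Dbb3 to Gbb2 is the same interval as ascending Gbb2 to Dbb3.
G to D spans five letter names (G-A-B-C-D) — that makes it a fifth of some quality.
Counting semitones, Gbb2→Dbb3 is 7, which is the perfect fifth.

P5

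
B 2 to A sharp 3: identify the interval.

B to A spans seven letter names (B-C-D-E-F-G-A): a seventh.
B2 to A#3 is 11 semitones, matching the major seventh exactly, so the quality is major.

M7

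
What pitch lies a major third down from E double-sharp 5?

C double-sharp 5

Three letter names down from E: C.
Moving 4 semitones down from E##5 (the size of a major third) reaches C##5.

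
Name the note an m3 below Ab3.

Counting three letter names down from A lands on F.
Moving 3 semitones down from Ab3 (the size of a minor third) reaches F3.

F3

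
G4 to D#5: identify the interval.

G to D spans five letter names (G-A-B-C-D), so the interval is some kind of fifth.
G4 to D#5 spans 8 semitones — one semitone wider than the perfect fifth (7) — giving an augmented fifth.

augmented 5th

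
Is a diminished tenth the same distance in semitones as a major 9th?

A diminished tenth = 14 semitones = a major ninth; enharmonically equal.

Yes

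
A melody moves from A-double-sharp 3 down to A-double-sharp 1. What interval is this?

Descending from A##3 to A##1 is the same interval as ascending A##1 to A##3.
A to A is the same letter name, plus 2 octaves — that makes it a fifteenth of some quality.
The perfect fifteenth spans 24 semitones, and A##1 to A##3 is exactly 24 semitones — so this is a perfect fifteenth.
(Equivalently, a compound perfect octave: a perfect octave plus an octave.)

perfect fifteenth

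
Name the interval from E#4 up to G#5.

minor tenth

E to G spans three letter names (E-F-G), plus an octave: a tenth.
E#4 to G#5 is 15 semitones, a half step short of the major tenth (16), so this is minor.
(Equivalently, a compound minor third: a minor third plus an octave.)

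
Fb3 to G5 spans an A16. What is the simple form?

Each octave removed subtracts seven from the number: 16 − 14 = 2.
That makes an augmented sixteenth a compound augmented second — 2 octaves plus an augmented second.

A2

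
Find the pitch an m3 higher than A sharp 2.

C sharp 3

Three letter names up from A: C.
A minor third spans 3 semitones, so from A#2 the target pitch is C#3.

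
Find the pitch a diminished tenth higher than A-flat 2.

Counting three letter names plus an octave up from A lands on C.
Moving 14 semitones up from Ab2 (the size of a diminished tenth) reaches Cbb4.

C-double-flat 4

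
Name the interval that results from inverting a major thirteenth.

First reduce the compound major thirteenth to its simple form, a major sixth.
Inverted interval numbers add to nine, so a sixth pairs with a third (6 + 3 = 9).
Quality inverts too: major becomes minor. That makes the inversion a minor third.

m3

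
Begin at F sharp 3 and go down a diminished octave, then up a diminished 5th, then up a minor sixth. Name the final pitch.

F#3 down a diminished octave → F##2 (11 semitones).
F##2 up a diminished fifth → C#3 (6 semitones).
Up a minor sixth from C#3: A3 (8 semitones up).

A 3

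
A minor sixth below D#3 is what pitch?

Six letter names down from D: F.
A minor sixth spans 8 semitones, so from D#3 the target pitch is F##2.

F##2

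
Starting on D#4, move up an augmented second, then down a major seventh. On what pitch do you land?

F##3

D#4 up an augmented second → E##4 (3 semitones).
Down a major seventh from E##4: F##3 (11 semitones down).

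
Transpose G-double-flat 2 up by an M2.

Counting two letter names up from G lands on A.
A major second is 2 semitones; 2 semitones up from Gbb2 gives Abb2.

A-double-flat 2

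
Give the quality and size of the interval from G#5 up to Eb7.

diminished thirteenth

G to E spans six letter names (G-A-B-C-D-E), plus an octave: a thirteenth.
G#5 to Eb7 spans 19 semitones — two semitones narrower than the major thirteenth (21) — giving a diminished thirteenth.
(Equivalently, a compound diminished sixth: a diminished sixth plus an octave.)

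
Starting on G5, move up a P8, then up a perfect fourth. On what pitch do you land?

C7

G5 up a perfect octave → G6 (12 semitones).
G6 up a perfect fourth → C7 (5 semitones).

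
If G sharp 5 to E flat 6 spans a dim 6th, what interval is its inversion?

Inverted interval numbers add to nine, so a sixth pairs with a third (6 + 3 = 9).
Quality inverts too: diminished becomes augmented. That makes the inversion an augmented third.

A3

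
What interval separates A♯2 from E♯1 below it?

Descending from A#2 to E#1 is the same interval as ascending E#1 to A#2.
E to A spans four letter names (E-F-G-A), plus an octave: an eleventh.
E#1 to A#2 is 17 semitones, matching the perfect eleventh exactly, so the quality is perfect.
(Equivalently, a compound perfect fourth: a perfect fourth plus an octave.)

perfect eleventh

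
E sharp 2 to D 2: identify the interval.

A2

Descending from E#2 to D2 is the same interval as ascending D2 to E#2.
D to E spans two letter names (D-E), so the interval is some kind of second.
A major second would be 2 semitones; D2 to E#2 is 3, one semitone wider, so the interval is augmented.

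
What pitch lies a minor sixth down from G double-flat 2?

B double-flat 1

Six letter names down from G: B.
Moving 8 semitones down from Gbb2 (the size of a minor sixth) reaches Bbb1.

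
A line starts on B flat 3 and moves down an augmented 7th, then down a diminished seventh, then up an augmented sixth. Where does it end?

B 2

An augmented seventh down from Bb3 is Cbb3.
Cbb3 down a diminished seventh → Db2 (9 semitones).
Up an augmented sixth from Db2: B2 (10 semitones up).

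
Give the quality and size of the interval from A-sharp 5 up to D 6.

A to D spans four letter names (A-B-C-D): a fourth.
A perfect fourth would be 5 semitones; A#5 to D6 is 4, one semitone narrower, so the interval is diminished.

diminished fourth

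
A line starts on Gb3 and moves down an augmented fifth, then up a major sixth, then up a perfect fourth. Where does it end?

Dbb4

Down an augmented fifth from Gb3: Cbb3 (8 semitones down).
Up a major sixth from Cbb3: Abb3 (9 semitones up).
Abb3 up a perfect fourth → Dbb4 (5 semitones).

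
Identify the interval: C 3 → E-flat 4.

m10

C to E spans three letter names (C-D-E), plus an octave — that makes it a tenth of some quality.
At 15 semitones, C3→Eb4 falls one short of a major tenth: minor.
(Equivalently, a compound minor third: a minor third plus an octave.)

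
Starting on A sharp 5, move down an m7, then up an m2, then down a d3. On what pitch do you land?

A double-sharp 4

Down a minor seventh from A#5: B#4 (10 semitones down).
A minor second up from B#4 is C#5.
Down a diminished third from C#5: A##4 (2 semitones down).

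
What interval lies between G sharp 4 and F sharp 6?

minor fourteenth

G to F spans seven letter names (G-A-B-C-D-E-F), plus an octave: a fourteenth.
G#4 to F#6 is 22 semitones, a half step short of the major fourteenth (23), so this is minor.
(Equivalently, a compound minor seventh: a minor seventh plus an octave.)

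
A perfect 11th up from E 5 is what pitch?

Counting four letter names plus an octave up from E lands on A.
A perfect eleventh is 17 semitones; 17 semitones up from E5 gives A6.

A 6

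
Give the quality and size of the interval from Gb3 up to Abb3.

minor 2nd

G to A spans two letter names (G-A), so the interval is some kind of second.
A major second would be 2 semitones, but Gb3 to Abb3 is 1 — one semitone narrower, making it a minor second.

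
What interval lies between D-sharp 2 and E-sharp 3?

major ninth

D to E spans two letter names (D-E), plus an octave, so the interval is some kind of ninth.
The major ninth spans 14 semitones, and D#2 to E#3 is exactly 14 semitones — so this is a major ninth.
(Equivalently, a compound major second: a major second plus an octave.)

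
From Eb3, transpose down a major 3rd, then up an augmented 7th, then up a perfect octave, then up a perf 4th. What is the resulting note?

E5

Down a major third from Eb3: Cb3 (4 semitones down).
An augmented seventh up from Cb3 is B3.
A perfect octave up from B3 is B4.
Up a perfect fourth from B4: E5 (5 semitones up).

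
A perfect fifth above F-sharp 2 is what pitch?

The fifth takes the letter from F up to C.
Moving 7 semitones up from F#2 (the size of a perfect fifth) reaches C#3.

C-sharp 3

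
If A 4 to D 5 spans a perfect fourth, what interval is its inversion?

Interval numbers invert to sum to nine: 4 + 5 = 9, so a fourth inverts to a fifth.
The quality also flips — perfect stays perfect — giving a perfect fifth.

P5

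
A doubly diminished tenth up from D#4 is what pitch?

Counting three letter names plus an octave up from D lands on F.
Moving 13 semitones up from D#4 (the size of a doubly diminished tenth) reaches Fb5.

Fb5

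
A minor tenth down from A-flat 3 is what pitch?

F 2

Three letters down from A (plus an octave) reaches F.
Moving 15 semitones down from Ab3 (the size of a minor tenth) reaches F2.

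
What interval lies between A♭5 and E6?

A to E spans five letter names (A-B-C-D-E): a fifth.
The perfect fifth is 7 semitones; here we have 8, one semitone wider: augmented.

augmented fifth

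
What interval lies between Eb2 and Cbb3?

d6

E to C spans six letter names (E-F-G-A-B-C), so the interval is some kind of sixth.
A major sixth would be 9 semitones; Eb2 to Cbb3 is 7, two semitones narrower, so the interval is diminished.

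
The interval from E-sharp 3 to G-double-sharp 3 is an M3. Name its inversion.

minor sixth

The rule of nine gives the new number: 9 − 3 = 6, so a third becomes a sixth.
And major becomes minor under inversion, so we get a minor sixth.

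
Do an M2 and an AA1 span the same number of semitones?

Yes

A major second = 2 semitones = a doubly augmented unison; enharmonically equal.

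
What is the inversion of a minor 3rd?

major sixth

Interval numbers invert to sum to nine: 3 + 6 = 9, so a third inverts to a sixth.
Quality inverts too: minor becomes major. That makes the inversion a major sixth.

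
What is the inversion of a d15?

First reduce the compound diminished fifteenth to its simple form, a diminished octave.
Interval numbers invert to sum to nine: 8 + 1 = 9, so an octave inverts to a unison.
The quality also flips — diminished becomes augmented — giving an augmented unison.

augmented unison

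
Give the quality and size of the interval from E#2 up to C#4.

E to C spans six letter names (E-F-G-A-B-C), plus an octave, so the interval is some kind of thirteenth.
At 20 semitones, E#2→C#4 falls one short of a major thirteenth: minor.
(Equivalently, a compound minor sixth: a minor sixth plus an octave.)

minor 13th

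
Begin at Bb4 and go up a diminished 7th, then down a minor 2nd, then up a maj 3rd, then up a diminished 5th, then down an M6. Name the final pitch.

A diminished seventh up from Bb4 is Abb5.
Abb5 down a minor second → Gb5 (1 semitone).
A major third up from Gb5 is Bb5.
A diminished fifth up from Bb5 is Fb6.
Down a major sixth from Fb6: Abb5 (9 semitones down).

Abb5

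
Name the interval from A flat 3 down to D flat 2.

Descending from Ab3 to Db2 is the same interval as ascending Db2 to Ab3.
D to A spans five letter names (D-E-F-G-A), plus an octave — that makes it a twelfth of some quality.
Counting semitones, Db2→Ab3 is 19, which is the perfect twelfth.
(Equivalently, a compound perfect fifth: a perfect fifth plus an octave.)

perfect 12th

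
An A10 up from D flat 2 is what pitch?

The tenth's letter: D up three letter names plus an octave → F.
An augmented tenth is 17 semitones; 17 semitones up from Db2 gives F#3.

F sharp 3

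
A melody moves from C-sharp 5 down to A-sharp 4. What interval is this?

minor third

Descending from C#5 to A#4 is the same interval as ascending A#4 to C#5.
A to C spans three letter names (A-B-C), so the interval is some kind of third.
At 3 semitones, A#4→C#5 falls one short of a major third: minor.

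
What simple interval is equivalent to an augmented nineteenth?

Subtracting seven from the interval number removes an octave: 19 − 14 = 5.
So an augmented nineteenth is 2 octaves plus an augmented fifth. The quality is unchanged.

A5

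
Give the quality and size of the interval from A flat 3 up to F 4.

A to F spans six letter names (A-B-C-D-E-F), so the interval is some kind of sixth.
The major sixth spans 9 semitones, and Ab3 to F4 is exactly 9 semitones — so this is a major sixth.

major sixth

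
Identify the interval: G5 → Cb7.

diminished eleventh

G to C spans four letter names (G-A-B-C), plus an octave, so the interval is some kind of eleventh.
The perfect eleventh is 17 semitones; here we have 16, one semitone narrower: diminished.
(Equivalently, a compound diminished fourth: a diminished fourth plus an octave.)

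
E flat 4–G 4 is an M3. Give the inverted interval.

minor sixth

The rule of nine gives the new number: 9 − 3 = 6, so a third becomes a sixth.
Quality inverts too: major becomes minor. That makes the inversion a minor sixth.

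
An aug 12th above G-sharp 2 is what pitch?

D-double-sharp 4

Five letters up from G (plus an octave) reaches D.
An augmented twelfth spans 20 semitones, so from G#2 the target pitch is D##4.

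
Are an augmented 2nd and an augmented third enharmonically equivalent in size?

An augmented second spans 3 semitones; an augmented third spans 5 semitones. They differ by 2.

No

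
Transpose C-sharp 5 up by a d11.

F 6

Four letters up from C (plus an octave) reaches F.
A diminished eleventh is 16 semitones; 16 semitones up from C#5 gives F6.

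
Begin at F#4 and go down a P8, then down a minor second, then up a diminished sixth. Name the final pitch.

C4

Down a perfect octave from F#4: F#3 (12 semitones down).
F#3 down a minor second → E#3 (1 semitone).
E#3 up a diminished sixth → C4 (7 semitones).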